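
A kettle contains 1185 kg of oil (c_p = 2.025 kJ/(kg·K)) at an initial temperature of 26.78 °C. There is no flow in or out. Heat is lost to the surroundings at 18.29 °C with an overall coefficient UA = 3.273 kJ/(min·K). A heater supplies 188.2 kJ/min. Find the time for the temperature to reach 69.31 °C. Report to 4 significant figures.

1483 min

M c_p dT/dt = −UA(T − T_amb) + Q̇.
τ = M c_p/UA = 733.158 min; T_ss = T_amb + Q̇/UA = 18.29 + 188.2/3.273 = 75.7908 °C.
T(t) = T_ss + (T₀ − T_ss)e^(−t/τ); set T = 69.31:
t = −τ ln[(T − T_ss)/(T₀ − T_ss)] = −733.158 · ln(0.132231) = 1483.33 min.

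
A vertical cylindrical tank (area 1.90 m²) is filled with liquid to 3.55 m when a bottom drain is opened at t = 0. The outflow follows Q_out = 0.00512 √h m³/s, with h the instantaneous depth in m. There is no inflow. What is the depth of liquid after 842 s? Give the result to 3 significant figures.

A dh/dt = −Q_out = −0.00512 √h.
∫ h^(−1/2) dh = −(0.00512/A) ∫ dt, giving 2√h = 2√h₀ − (0.00512/A) t.
√h = √3.55 − 0.00512·842/(2·1.90) = 1.8841 − 1.1345 = 0.74966.
h = 0.74966² = 0.56199 m.

0.562 m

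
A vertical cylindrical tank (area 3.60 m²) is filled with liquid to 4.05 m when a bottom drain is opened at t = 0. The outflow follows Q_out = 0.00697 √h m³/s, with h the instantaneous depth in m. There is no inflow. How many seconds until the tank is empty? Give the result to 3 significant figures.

Volume balance on the tank: A dh/dt = −0.00697 √h.
∫ h^(−1/2) dh = −(0.00697/A) ∫ dt, giving 2√h = 2√h₀ − (0.00697/A) t.
Set h = 0: 2√h₀ = (0.00697/A) t_empty ⇒ t_empty = 2A√h₀/0.00697.
t_empty = 2·3.60·√4.05/0.00697 = 7.2000·2.0125/0.00697 = 2078.9 s.

2080 s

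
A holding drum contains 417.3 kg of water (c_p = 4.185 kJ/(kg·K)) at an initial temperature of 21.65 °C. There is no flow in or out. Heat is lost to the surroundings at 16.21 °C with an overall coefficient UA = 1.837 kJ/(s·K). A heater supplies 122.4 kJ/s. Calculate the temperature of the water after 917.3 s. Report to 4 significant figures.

59.53 °C

Unsteady energy balance on the tank contents: M c_p dT/dt = −UA(T − T_amb) + Q̇.
dT/dt = (T_ss − T)/τ with T_ss = T_amb + Q̇/UA = 16.21 + 122.4/1.837 = 82.8404 °C, τ = M c_p/UA = 417.3·4.185/1.837 = 950.681 s.
Integrating: T(t) = T_ss + (T₀ − T_ss) e^(−t/τ).
T(917.3) = 82.8404 + (-61.1904)·0.381026 = 59.5252 °C.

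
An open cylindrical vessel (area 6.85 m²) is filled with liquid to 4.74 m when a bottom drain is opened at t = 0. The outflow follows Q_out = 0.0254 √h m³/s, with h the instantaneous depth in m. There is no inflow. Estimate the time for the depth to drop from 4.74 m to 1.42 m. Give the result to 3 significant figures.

532 s

With no inflow, A dh/dt = −0.0254 √h.
This is separable: 2 d(√h)/dt = −0.0254/A, so √h = √h₀ − (0.0254/(2A)) t.
t = 2A(√h₀ − √h)/0.0254 = 2·6.85·(√4.74 − √1.42)/0.0254
  = 13.700 × (2.1772 − 1.1916) / 0.0254 = 531.56 s.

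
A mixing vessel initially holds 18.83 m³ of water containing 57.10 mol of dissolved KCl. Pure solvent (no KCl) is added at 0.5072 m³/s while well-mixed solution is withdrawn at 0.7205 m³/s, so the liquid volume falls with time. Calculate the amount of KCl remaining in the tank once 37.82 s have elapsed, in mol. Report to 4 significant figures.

Total volume: dV/dt = Q_in − Q_out = -0.213300 m³/s, so V(t) = 18.83 − 0.213300 t and V(37.82) = 10.7630 m³.
Species balance (pure solvent in): dm/dt = −Q_out · m/V(t).
dm/m = −Q_out dt/(V₀ − 0.213300 t); integrating gives ln(m/m₀) = −(Q_out/(Q_in−Q_out)) ln(V/V₀).
m = m₀ (V₀/V)^(Q_out/(Q_in−Q_out)) = 57.10 × (18.83/10.7630)^(-3.37787) = 8.63163 mol.

8.632 mol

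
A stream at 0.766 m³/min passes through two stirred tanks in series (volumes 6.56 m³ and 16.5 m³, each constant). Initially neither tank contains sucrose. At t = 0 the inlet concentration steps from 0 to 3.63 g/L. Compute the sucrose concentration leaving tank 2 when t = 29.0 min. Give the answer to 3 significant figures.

Each tank obeys Vᵢ dCᵢ/dt = Q(Cᵢ₋₁ − Cᵢ), so τᵢ = Vᵢ/Q.
τ₁ = 6.56/0.766 = 8.5640 min; τ₂ = 16.5/0.766 = 21.540 min.
Tank 1: C₁ = C_in(1 − e^(−t/τ₁)). Tank 2 (τ₁ ≠ τ₂): C₂ = C_in[1 − (τ₁ e^(−t/τ₁) − τ₂ e^(−t/τ₂))/(τ₁ − τ₂)].
At t = 29.0: e^(−t/τ₁) = 0.033834, e^(−t/τ₂) = 0.26020.
C₂ = 3.63·[1 − (8.5640·0.033834 − 21.540·0.26020)/(-12.977)] = 3.63·0.59041 = 2.1432 g/L.

2.14 g/L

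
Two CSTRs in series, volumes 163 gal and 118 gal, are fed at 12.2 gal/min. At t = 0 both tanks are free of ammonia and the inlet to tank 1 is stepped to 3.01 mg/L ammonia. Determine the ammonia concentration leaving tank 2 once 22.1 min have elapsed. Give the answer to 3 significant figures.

Each tank obeys Vᵢ dCᵢ/dt = Q(Cᵢ₋₁ − Cᵢ), so τᵢ = Vᵢ/Q.
τ₁ = 163/12.2 = 13.361 min; τ₂ = 118/12.2 = 9.6721 min.
Solving the cascade with C₁(0)=C₂(0)=0 gives C₂(t) = C_in[1 − (τ₁ e^(−t/τ₁) − τ₂ e^(−t/τ₂))/(τ₁ − τ₂)].
At t = 22.1: e^(−t/τ₁) = 0.19126, e^(−t/τ₂) = 0.10178.
C₂ = 3.01·[1 − (13.361·0.19126 − 9.6721·0.10178)/(3.6885)] = 3.01·0.57410 = 1.7280 mg/L.

1.73 mg/L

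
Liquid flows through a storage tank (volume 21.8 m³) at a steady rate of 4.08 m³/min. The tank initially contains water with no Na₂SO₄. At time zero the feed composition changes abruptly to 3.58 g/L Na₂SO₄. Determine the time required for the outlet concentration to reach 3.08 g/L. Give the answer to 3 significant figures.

Accumulation = in − out for the solute gives V dC/dt = Q(C_in − C), so τ = V/Q = 5.3431 min.
C(t) = C_in + (C₀ − C_in) e^(−t/τ). Set C = 3.08 and solve for t:
e^(−t/τ) = (C − C_in)/(C₀ − C_in) = (3.08 − 3.58)/(0 − 3.58) = 0.13966
t = −τ ln(…) = 5.3431 × 1.9685 = 10.518 min.

10.5 min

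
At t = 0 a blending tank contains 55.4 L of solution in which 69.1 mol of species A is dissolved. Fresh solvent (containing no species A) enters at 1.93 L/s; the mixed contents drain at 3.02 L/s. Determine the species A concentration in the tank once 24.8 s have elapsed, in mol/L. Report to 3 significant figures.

Total volume: dV/dt = Q_in − Q_out = -1.0900 L/s, so V(t) = 55.4 − 1.0900 t and V(24.8) = 28.368 L.
Species balance (pure solvent in): dm/dt = −Q_out · m/V(t).
Separate: dm/m = −Q_out dt/V(t) ⇒ ln(m/m₀) = −(Q_out/(Q_in−Q_out)) ln(V/V₀).
m = m₀ (V₀/V)^(Q_out/(Q_in−Q_out)) = 69.1 × (55.4/28.368)^(-2.7706) = 10.817 mol.
C = m/V = 10.817/28.368 = 0.38131 mol/L.

0.381 mol/L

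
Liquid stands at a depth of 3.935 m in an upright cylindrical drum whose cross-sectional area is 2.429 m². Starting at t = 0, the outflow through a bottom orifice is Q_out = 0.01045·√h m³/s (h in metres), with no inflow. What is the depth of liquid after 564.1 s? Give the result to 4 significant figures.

0.5933 m

Volume balance on the tank: A dh/dt = −0.01045 √h.
Separate and integrate: 2(√h − √h₀) = −(0.01045/A) t.
√h = √3.935 − 0.01045·564.1/(2·2.429) = 1.98368 − 1.21343 = 0.770253.
h = 0.770253² = 0.593290 m.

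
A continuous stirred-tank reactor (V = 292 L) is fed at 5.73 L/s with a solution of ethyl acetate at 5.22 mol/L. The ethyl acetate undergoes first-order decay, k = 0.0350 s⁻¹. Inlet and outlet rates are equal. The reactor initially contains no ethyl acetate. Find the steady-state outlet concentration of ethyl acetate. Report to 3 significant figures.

Accumulation = in − out − consumed: V dC/dt = Q C_in − Q C − k V C.
Steady state (dC/dt = 0): C_ss = Q C_in/(Q + kV) = C_in/(1 + kV/Q).
C_ss = 5.73·5.22/(5.73 + 0.0350·292) = 29.911/15.950 = 1.8753 mol/L.

1.88 mol/L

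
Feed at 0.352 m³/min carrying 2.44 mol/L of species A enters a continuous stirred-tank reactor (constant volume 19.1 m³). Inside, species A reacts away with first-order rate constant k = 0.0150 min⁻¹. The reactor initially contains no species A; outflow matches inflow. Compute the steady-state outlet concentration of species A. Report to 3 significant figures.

Accumulation = in − out − consumed: V dC/dt = Q C_in − Q C − k V C.
Steady state (dC/dt = 0): C_ss = Q C_in/(Q + kV) = C_in/(1 + kV/Q).
C_ss = 0.352·2.44/(0.352 + 0.0150·19.1) = 0.85888/0.63850 = 1.3452 mol/L.

1.35 mol/L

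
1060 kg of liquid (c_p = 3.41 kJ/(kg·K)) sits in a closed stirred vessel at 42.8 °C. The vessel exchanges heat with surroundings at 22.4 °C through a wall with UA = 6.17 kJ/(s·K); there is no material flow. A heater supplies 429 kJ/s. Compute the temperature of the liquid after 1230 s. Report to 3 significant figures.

M c_p dT/dt = −UA(T − T_amb) + Q̇.
dT/dt = (T_ss − T)/τ with T_ss = T_amb + Q̇/UA = 22.4 + 429/6.17 = 91.930 °C, τ = M c_p/UA = 1060·3.41/6.17 = 585.83 s.
T approaches T_ss exponentially: T(t) = T_ss + (T₀ − T_ss) e^(−t/τ).
T(1230) = 91.930 + (-49.130)·0.12251 = 85.911 °C.

85.9 °C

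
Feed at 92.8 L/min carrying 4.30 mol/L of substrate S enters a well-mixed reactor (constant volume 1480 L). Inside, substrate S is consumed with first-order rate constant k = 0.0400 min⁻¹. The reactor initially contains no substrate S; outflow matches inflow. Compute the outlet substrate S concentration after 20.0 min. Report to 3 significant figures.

2.29 mol/L

Accumulation = in − out − consumed: V dC/dt = Q C_in − Q C − k V C.
This is linear with rate a = Q/V + k = 0.10270 min⁻¹.
C_ss = Q C_in/(Q + kV) = 2.6253 mol/L; C(t) = C_ss + (C₀ − C_ss) e^(−a t).
C(20.0) = 2.6253 + (-2.6253)·e^(−0.10270·20.0) = 2.6253 + (-2.6253)·0.12821 = 2.2887 mol/L.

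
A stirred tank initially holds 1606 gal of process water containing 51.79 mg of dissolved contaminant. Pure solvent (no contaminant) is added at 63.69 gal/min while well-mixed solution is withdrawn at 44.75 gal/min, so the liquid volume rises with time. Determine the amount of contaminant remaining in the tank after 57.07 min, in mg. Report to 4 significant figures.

Total volume: dV/dt = Q_in − Q_out = 18.9400 gal/min, so V(t) = 1606 + 18.9400 t and V(57.07) = 2686.91 gal.
Species balance (pure solvent in): dm/dt = −Q_out · m/V(t).
Separate: dm/m = −Q_out dt/V(t) ⇒ ln(m/m₀) = −(Q_out/(Q_in−Q_out)) ln(V/V₀).
m = m₀ (V₀/V)^(Q_out/(Q_in−Q_out)) = 51.79 × (1606/2686.91)^(2.36272) = 15.3518 mg.

15.35 mg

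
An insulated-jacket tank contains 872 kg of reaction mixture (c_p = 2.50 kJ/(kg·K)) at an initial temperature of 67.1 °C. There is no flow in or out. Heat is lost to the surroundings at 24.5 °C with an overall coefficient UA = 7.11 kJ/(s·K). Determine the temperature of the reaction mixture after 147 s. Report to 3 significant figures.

50.9 °C

Energy balance: M c_p dT/dt = −UA(T − T_amb).
dT/dt = (T_ss − T)/τ with T_ss = T_amb = 24.500 °C, τ = M c_p/UA = 872·2.50/7.11 = 306.61 s.
T approaches T_ss exponentially: T(t) = T_ss + (T₀ − T_ss) e^(−t/τ).
T(147) = 24.500 + (42.600)·0.61913 = 50.875 °C.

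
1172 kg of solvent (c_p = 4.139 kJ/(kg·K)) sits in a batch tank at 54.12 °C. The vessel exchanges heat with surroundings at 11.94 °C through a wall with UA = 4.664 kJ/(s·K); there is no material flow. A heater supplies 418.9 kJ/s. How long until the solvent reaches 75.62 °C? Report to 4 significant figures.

Lumped-capacitance energy balance: M c_p dT/dt = UA(T_amb − T) + Q̇.
τ = M c_p/UA = 1040.07 s; T_ss = T_amb + Q̇/UA = 11.94 + 418.9/4.664 = 101.756 °C.
T(t) = T_ss + (T₀ − T_ss)e^(−t/τ); set T = 75.62:
t = −τ ln[(T − T_ss)/(T₀ − T_ss)] = −1040.07 · ln(0.548657) = 624.338 s.

624.3 s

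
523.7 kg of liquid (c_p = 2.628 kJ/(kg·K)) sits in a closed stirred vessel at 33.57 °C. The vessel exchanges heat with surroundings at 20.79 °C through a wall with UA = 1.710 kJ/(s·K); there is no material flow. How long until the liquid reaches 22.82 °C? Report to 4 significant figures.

M c_p dT/dt = −UA(T − T_amb).
τ = M c_p/UA = 804.844 s; T_ss = T_amb = 20.7900 °C.
T(t) = T_ss + (T₀ − T_ss)e^(−t/τ); set T = 22.82:
t = −τ ln[(T − T_ss)/(T₀ − T_ss)] = −804.844 · ln(0.158842) = 1480.79 s.

1481 s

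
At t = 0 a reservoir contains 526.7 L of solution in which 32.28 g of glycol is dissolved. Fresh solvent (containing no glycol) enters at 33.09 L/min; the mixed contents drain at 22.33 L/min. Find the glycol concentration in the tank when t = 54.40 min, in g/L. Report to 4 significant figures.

Total volume: dV/dt = Q_in − Q_out = 10.7600 L/min, so V(t) = 526.7 + 10.7600 t and V(54.40) = 1112.04 L.
Species balance (pure solvent in): dm/dt = −Q_out · m/V(t).
Separate: dm/m = −Q_out dt/V(t) ⇒ ln(m/m₀) = −(Q_out/(Q_in−Q_out)) ln(V/V₀).
m = m₀ (V₀/V)^(Q_out/(Q_in−Q_out)) = 32.28 × (526.7/1112.04)^(2.07528) = 6.84516 g.
C = m/V = 6.84516/1112.04 = 0.00615548 g/L.

0.006155 g/L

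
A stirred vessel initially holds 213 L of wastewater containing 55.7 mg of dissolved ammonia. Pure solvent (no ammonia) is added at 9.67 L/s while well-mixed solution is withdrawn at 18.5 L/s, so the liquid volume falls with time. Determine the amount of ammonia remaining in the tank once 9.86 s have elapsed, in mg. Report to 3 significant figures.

18.5 mg

Let m(t) be the amount of ammonia. Volume: V(t) = V₀ + (Q_in − Q_out) t = 213 − 8.8300 t; V(9.86) = 125.94 L.
Solute balance: dm/dt = 0 − Q_out C = −Q_out m/V(t).
Separate: dm/m = −Q_out dt/V(t) ⇒ ln(m/m₀) = −(Q_out/(Q_in−Q_out)) ln(V/V₀).
m = m₀ (V₀/V)^(Q_out/(Q_in−Q_out)) = 55.7 × (213/125.94)^(-2.0951) = 18.522 mg.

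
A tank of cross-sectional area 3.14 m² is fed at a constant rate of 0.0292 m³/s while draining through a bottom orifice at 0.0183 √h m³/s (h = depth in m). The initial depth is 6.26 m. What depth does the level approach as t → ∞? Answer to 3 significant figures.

A dh/dt = Q_in − 0.0183 √h. Steady state requires inflow = outflow:
Q_in = 0.0183 √h_ss ⇒ √h_ss = 0.0292/0.0183 = 1.5956.
h_ss = 1.5956² = 2.5460 m. (Since h₀ = 6.26 m > h_ss, the level will fall toward this value.)

2.55 m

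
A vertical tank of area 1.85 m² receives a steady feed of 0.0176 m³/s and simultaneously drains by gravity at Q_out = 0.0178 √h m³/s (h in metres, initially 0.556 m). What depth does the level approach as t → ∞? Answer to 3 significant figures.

0.978 m

Volume balance on the tank: A dh/dt = Q_in − 0.0178 √h. At steady state dh/dt = 0:
Q_in = 0.0178 √h_ss ⇒ √h_ss = 0.0176/0.0178 = 0.98876.
h_ss = 0.98876² = 0.97765 m. (Since h₀ = 0.556 m < h_ss, the level will rise toward this value.)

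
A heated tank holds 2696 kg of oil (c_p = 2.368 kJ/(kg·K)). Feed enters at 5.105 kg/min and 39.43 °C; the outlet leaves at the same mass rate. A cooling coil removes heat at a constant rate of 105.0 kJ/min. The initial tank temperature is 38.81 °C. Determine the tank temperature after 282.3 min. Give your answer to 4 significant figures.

35.47 °C

Energy balance: M c_p dT/dt = ṁ c_p (T_in − T) − 105.0.
Rearrange: dT/dt = (T_ss − T)/τ with τ = M/ṁ = 528.110 min and T_ss = T_in − Q̇/(ṁ c_p) = 30.7442 °C.
T approaches T_ss exponentially: T(t) = T_ss + (T₀ − T_ss) e^(−t/τ).
T(282.3) = 30.7442 + (8.06584)·e^(−282.3/528.110) = 30.7442 + (8.06584)·0.585934 = 35.4702 °C.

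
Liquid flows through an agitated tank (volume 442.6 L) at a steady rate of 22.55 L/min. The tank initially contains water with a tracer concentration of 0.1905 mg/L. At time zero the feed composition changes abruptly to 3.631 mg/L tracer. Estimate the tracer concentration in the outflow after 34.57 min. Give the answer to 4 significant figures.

3.040 mg/L

Unsteady species balance (constant V, well mixed): V dC/dt = Q(C_in − C).
Rewrite as dC/dt + C/τ = C_in/τ, τ = V/Q = 19.6275 min.
Integrating: C(t) = C_in + (C₀ − C_in) e^(−t/τ).
C(34.57) = 3.631 + (0.1905 − 3.631)·e^(−34.57/19.6275) = 3.631 + (-3.44050)·0.171821 = 3.03985 mg/L.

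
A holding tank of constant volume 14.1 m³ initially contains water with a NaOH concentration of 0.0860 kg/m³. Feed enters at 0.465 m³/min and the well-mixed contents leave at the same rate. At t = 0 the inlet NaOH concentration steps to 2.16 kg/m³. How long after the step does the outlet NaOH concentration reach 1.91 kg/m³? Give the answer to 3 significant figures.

Mass balance on the solute (V constant): V dC/dt = Q(C_in − C), so τ = V/Q = 30.323 min.
C(t) = C_in + (C₀ − C_in) e^(−t/τ). Set C = 1.91 and solve for t:
e^(−t/τ) = (C − C_in)/(C₀ − C_in) = (1.91 − 2.16)/(0.0860 − 2.16) = 0.12054
t = −τ ln(…) = 30.323 × 2.1158 = 64.156 min.

64.2 min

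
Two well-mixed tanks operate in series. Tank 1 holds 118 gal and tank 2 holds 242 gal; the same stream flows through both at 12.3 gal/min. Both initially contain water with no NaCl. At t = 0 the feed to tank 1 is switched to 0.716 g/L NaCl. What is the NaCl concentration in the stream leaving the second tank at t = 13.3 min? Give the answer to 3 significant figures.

Time constants: τᵢ = Vᵢ/Q for each well-mixed tank.
τ₁ = 118/12.3 = 9.5935 min; τ₂ = 242/12.3 = 19.675 min.
Tank 1: C₁ = C_in(1 − e^(−t/τ₁)). Tank 2 (τ₁ ≠ τ₂): C₂ = C_in[1 − (τ₁ e^(−t/τ₁) − τ₂ e^(−t/τ₂))/(τ₁ − τ₂)].
At t = 13.3: e^(−t/τ₁) = 0.24998, e^(−t/τ₂) = 0.50865.
C₂ = 0.716·[1 − (9.5935·0.24998 − 19.675·0.50865)/(-10.081)] = 0.716·0.24520 = 0.17556 g/L.

0.176 g/L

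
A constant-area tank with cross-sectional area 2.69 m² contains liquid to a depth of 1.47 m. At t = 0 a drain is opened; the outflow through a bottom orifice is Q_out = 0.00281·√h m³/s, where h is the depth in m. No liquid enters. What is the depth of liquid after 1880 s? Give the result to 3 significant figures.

0.0531 m

Accumulation of liquid (constant cross-section A): A dh/dt = −0.00281 √h.
Separate and integrate: 2(√h − √h₀) = −(0.00281/A) t.
√h = √1.47 − 0.00281·1880/(2·2.69) = 1.2124 − 0.98193 = 0.23050.
h = 0.23050² = 0.053131 m.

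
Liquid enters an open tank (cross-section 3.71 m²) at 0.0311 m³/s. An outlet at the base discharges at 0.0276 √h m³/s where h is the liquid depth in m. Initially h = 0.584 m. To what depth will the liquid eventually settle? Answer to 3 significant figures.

1.27 m

Unsteady balance on liquid volume: A dh/dt = Q_in − 0.0276 √h. At steady state dh/dt = 0:
Q_in = 0.0276 √h_ss ⇒ √h_ss = 0.0311/0.0276 = 1.1268.
h_ss = 1.1268² = 1.2697 m. (Since h₀ = 0.584 m < h_ss, the level will rise toward this value.)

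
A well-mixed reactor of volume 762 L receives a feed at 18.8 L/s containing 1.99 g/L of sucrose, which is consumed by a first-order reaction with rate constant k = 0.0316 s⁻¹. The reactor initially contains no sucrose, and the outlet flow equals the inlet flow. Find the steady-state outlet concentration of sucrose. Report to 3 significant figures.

0.872 g/L

Accumulation = in − out − consumed: V dC/dt = Q C_in − Q C − k V C.
Steady state (dC/dt = 0): C_ss = Q C_in/(Q + kV) = C_in/(1 + kV/Q).
C_ss = 18.8·1.99/(18.8 + 0.0316·762) = 37.412/42.879 = 0.87250 g/L.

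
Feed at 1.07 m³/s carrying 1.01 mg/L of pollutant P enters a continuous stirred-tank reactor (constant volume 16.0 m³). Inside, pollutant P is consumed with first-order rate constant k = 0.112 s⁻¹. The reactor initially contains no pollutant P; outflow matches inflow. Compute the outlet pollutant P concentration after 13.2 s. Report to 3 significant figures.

0.342 mg/L

Species balance: V dC/dt = Q C_in − Q C − k V C.
dC/dt = (Q/V) C_in − (Q/V + k) C; effective rate a = Q/V + k = 0.066875 + 0.112 = 0.17888 s⁻¹.
C_ss = Q C_in/(Q + kV) = 0.37760 mg/L; C(t) = C_ss + (C₀ − C_ss) e^(−a t).
C(13.2) = 0.37760 + (-0.37760)·e^(−0.17888·13.2) = 0.37760 + (-0.37760)·0.094312 = 0.34199 mg/L.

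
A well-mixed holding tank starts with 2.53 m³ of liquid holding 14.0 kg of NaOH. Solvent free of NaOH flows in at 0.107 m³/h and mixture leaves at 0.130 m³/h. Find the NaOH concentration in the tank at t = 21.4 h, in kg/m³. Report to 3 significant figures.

2.02 kg/m³

Let m(t) be the amount of NaOH. Volume: V(t) = V₀ + (Q_in − Q_out) t = 2.53 − 0.023000 t; V(21.4) = 2.0378 m³.
Species balance (pure solvent in): dm/dt = −Q_out · m/V(t).
Separate: dm/m = −Q_out dt/V(t) ⇒ ln(m/m₀) = −(Q_out/(Q_in−Q_out)) ln(V/V₀).
m = m₀ (V₀/V)^(Q_out/(Q_in−Q_out)) = 14.0 × (2.53/2.0378)^(-5.6522) = 4.1215 kg.
C = m/V = 4.1215/2.0378 = 2.0225 kg/m³.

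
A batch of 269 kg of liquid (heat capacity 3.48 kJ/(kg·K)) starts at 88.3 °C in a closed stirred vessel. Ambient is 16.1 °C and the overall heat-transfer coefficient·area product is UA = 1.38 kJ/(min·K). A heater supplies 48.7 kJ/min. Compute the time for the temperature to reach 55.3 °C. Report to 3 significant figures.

1520 min

M c_p dT/dt = −UA(T − T_amb) + Q̇.
τ = M c_p/UA = 678.35 min; T_ss = T_amb + Q̇/UA = 16.1 + 48.7/1.38 = 51.390 °C.
T(t) = T_ss + (T₀ − T_ss)e^(−t/τ); set T = 55.3:
t = −τ ln[(T − T_ss)/(T₀ − T_ss)] = −678.35 · ln(0.10594) = 1522.8 min.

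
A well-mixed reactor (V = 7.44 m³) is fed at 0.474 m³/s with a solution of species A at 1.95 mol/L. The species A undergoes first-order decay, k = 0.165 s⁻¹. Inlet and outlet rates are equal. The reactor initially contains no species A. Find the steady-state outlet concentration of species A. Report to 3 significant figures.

0.543 mol/L

Species balance: V dC/dt = Q C_in − Q C − k V C.
At steady state: 0 = Q C_in − (Q + kV) C_ss, so C_ss = Q C_in/(Q + kV).
C_ss = 0.474·1.95/(0.474 + 0.165·7.44) = 0.92430/1.7016 = 0.54319 mol/L.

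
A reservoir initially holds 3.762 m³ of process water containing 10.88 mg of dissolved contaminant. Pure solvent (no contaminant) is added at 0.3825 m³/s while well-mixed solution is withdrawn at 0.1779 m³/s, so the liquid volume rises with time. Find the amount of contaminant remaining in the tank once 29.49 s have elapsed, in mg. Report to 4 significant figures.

4.734 mg

Let m(t) be the amount of contaminant. Volume: V(t) = V₀ + (Q_in − Q_out) t = 3.762 + 0.204600 t; V(29.49) = 9.79565 m³.
Solute balance: dm/dt = 0 − Q_out C = −Q_out m/V(t).
dm/m = −Q_out dt/(V₀ + 0.204600 t); integrating gives ln(m/m₀) = −(Q_out/(Q_in−Q_out)) ln(V/V₀).
m = m₀ (V₀/V)^(Q_out/(Q_in−Q_out)) = 10.88 × (3.762/9.79565)^(0.869501) = 4.73425 mg.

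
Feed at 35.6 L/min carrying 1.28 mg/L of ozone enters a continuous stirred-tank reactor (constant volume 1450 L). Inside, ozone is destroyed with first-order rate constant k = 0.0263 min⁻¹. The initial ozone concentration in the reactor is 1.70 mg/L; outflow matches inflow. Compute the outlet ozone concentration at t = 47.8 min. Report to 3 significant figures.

0.713 mg/L

Species balance: V dC/dt = Q C_in − Q C − k V C.
dC/dt = (Q/V) C_in − (Q/V + k) C; effective rate a = Q/V + k = 0.024552 + 0.0263 = 0.050852 min⁻¹.
C_ss = Q C_in/(Q + kV) = 0.61800 mg/L; C(t) = C_ss + (C₀ − C_ss) e^(−a t).
C(47.8) = 0.61800 + (1.0820)·e^(−0.050852·47.8) = 0.61800 + (1.0820)·0.087974 = 0.71319 mg/L.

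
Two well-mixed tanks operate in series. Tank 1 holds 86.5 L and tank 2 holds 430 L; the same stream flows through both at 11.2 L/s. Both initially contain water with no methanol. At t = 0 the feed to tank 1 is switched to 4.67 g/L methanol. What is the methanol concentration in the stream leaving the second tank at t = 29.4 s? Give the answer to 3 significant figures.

1.98 g/L

Time constants: τᵢ = Vᵢ/Q for each well-mixed tank.
τ₁ = 86.5/11.2 = 7.7232 s; τ₂ = 430/11.2 = 38.393 s.
Solving the cascade with C₁(0)=C₂(0)=0 gives C₂(t) = C_in[1 − (τ₁ e^(−t/τ₁) − τ₂ e^(−t/τ₂))/(τ₁ − τ₂)].
At t = 29.4: e^(−t/τ₁) = 0.022221, e^(−t/τ₂) = 0.46498.
C₂ = 4.67·[1 − (7.7232·0.022221 − 38.393·0.46498)/(-30.670)] = 4.67·0.42353 = 1.9779 g/L.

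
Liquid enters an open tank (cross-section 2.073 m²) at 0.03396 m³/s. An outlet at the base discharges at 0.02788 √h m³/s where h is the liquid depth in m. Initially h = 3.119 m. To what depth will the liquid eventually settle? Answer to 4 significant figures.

1.484 m

Accumulation of liquid (constant cross-section A): A dh/dt = Q_in − 0.02788 √h. At steady state dh/dt = 0:
Q_in = 0.02788 √h_ss ⇒ √h_ss = 0.03396/0.02788 = 1.21808.
h_ss = 1.21808² = 1.48371 m. (Since h₀ = 3.119 m > h_ss, the level will fall toward this value.)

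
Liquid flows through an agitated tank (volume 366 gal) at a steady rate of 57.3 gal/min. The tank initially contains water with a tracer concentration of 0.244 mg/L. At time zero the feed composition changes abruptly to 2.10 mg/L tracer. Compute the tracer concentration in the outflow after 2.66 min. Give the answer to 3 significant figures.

Unsteady species balance (constant V, well mixed): V dC/dt = Q(C_in − C).
Rewrite as dC/dt + C/τ = C_in/τ, τ = V/Q = 6.3874 min.
Solution: C(t) = C_in + (C₀ − C_in) e^(−t/τ).
C(2.66) = 2.10 + (0.244 − 2.10)·e^(−2.66/6.3874) = 2.10 + (-1.8560)·0.65939 = 0.87618 mg/L.

0.876 mg/L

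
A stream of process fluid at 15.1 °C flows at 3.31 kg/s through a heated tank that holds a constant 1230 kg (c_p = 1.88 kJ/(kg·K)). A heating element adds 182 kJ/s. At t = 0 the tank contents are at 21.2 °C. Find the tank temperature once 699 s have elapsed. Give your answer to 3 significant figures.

40.8 °C

M c_p dT/dt = ṁ c_p (T_in − T) + Q̇.
Rearrange: dT/dt = (T_ss − T)/τ with τ = M/ṁ = 371.60 s and T_ss = T_in + Q̇/(ṁ c_p) = 44.347 °C.
T approaches T_ss exponentially: T(t) = T_ss + (T₀ − T_ss) e^(−t/τ).
T(699) = 44.347 + (-23.147)·e^(−699/371.60) = 44.347 + (-23.147)·0.15243 = 40.819 °C.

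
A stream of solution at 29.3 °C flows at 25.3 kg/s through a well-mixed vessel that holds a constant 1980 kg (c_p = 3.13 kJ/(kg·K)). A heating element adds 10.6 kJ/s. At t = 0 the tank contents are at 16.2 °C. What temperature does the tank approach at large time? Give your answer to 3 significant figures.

Heat balance on the well-mixed liquid: M c_p dT/dt = ṁ c_p (T_in − T) + 10.6.
At steady state dT/dt = 0 ⇒ T_ss = T_in + Q̇/(ṁ c_p) = 29.3 + 10.6/(25.3·3.13) = 29.434 °C.

29.4 °C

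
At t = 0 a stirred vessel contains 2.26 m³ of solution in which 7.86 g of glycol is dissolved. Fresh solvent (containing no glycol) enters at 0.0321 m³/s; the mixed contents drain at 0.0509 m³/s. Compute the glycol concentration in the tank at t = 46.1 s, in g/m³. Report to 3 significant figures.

Total volume: dV/dt = Q_in − Q_out = -0.018800 m³/s, so V(t) = 2.26 − 0.018800 t and V(46.1) = 1.3933 m³.
Solute balance: dm/dt = 0 − Q_out C = −Q_out m/V(t).
Separate: dm/m = −Q_out dt/V(t) ⇒ ln(m/m₀) = −(Q_out/(Q_in−Q_out)) ln(V/V₀).
m = m₀ (V₀/V)^(Q_out/(Q_in−Q_out)) = 7.86 × (2.26/1.3933)^(-2.7074) = 2.1218 g.
C = m/V = 2.1218/1.3933 = 1.5228 g/m³.

1.52 g/m³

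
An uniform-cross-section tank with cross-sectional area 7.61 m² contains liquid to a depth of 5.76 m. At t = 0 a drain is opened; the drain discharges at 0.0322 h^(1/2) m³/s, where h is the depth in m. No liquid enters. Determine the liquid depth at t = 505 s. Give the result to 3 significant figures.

With no inflow, A dh/dt = −0.0322 √h.
Separate and integrate: 2(√h − √h₀) = −(0.0322/A) t.
√h = √5.76 − 0.0322·505/(2·7.61) = 2.4000 − 1.0684 = 1.3316.
h = 1.3316² = 1.7732 m.

1.77 m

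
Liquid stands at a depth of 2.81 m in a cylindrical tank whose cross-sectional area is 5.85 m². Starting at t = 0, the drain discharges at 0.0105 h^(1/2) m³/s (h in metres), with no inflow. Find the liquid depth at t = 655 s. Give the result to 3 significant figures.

Volume balance on the tank: A dh/dt = −0.0105 √h.
This is separable: 2 d(√h)/dt = −0.0105/A, so √h = √h₀ − (0.0105/(2A)) t.
√h = √2.81 − 0.0105·655/(2·5.85) = 1.6763 − 0.58782 = 1.0885.
h = 1.0885² = 1.1848 m.

1.18 m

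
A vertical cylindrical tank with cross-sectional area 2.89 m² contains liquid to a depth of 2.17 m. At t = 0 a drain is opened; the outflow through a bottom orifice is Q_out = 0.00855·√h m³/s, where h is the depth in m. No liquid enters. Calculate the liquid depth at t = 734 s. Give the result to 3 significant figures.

0.150 m

With no inflow, A dh/dt = −0.00855 √h.
This is separable: 2 d(√h)/dt = −0.00855/A, so √h = √h₀ − (0.00855/(2A)) t.
√h = √2.17 − 0.00855·734/(2·2.89) = 1.4731 − 1.0858 = 0.38733.
h = 0.38733² = 0.15003 m.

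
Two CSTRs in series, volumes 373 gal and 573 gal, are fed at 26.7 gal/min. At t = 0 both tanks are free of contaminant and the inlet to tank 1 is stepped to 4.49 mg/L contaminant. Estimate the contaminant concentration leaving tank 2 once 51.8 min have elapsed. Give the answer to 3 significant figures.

Species balance on tank i: dCᵢ/dt = (Cᵢ₋₁ − Cᵢ)/τᵢ with τᵢ = Vᵢ/Q.
τ₁ = 373/26.7 = 13.970 min; τ₂ = 573/26.7 = 21.461 min.
Solving the cascade with C₁(0)=C₂(0)=0 gives C₂(t) = C_in[1 − (τ₁ e^(−t/τ₁) − τ₂ e^(−t/τ₂))/(τ₁ − τ₂)].
At t = 51.8: e^(−t/τ₁) = 0.024528, e^(−t/τ₂) = 0.089482.
C₂ = 4.49·[1 − (13.970·0.024528 − 21.461·0.089482)/(-7.4906)] = 4.49·0.78938 = 3.5443 mg/L.

3.54 mg/L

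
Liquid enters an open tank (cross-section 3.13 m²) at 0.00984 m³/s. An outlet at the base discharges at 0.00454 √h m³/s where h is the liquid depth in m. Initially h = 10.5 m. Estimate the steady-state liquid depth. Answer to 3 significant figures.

4.70 m

Level balance: A dh/dt = 0.00984 − 0.00454 √h. Setting dh/dt = 0:
Q_in = 0.00454 √h_ss ⇒ √h_ss = 0.00984/0.00454 = 2.1674.
h_ss = 2.1674² = 4.6976 m. (Since h₀ = 10.5 m > h_ss, the level will fall toward this value.)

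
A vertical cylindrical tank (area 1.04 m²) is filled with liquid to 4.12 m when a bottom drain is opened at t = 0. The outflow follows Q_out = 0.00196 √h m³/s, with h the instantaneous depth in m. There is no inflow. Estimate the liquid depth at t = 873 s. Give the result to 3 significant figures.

Volume balance on the tank: A dh/dt = −0.00196 √h.
Separate and integrate: 2(√h − √h₀) = −(0.00196/A) t.
√h = √4.12 − 0.00196·873/(2·1.04) = 2.0298 − 0.82263 = 1.2071.
h = 1.2071² = 1.4572 m.

1.46 m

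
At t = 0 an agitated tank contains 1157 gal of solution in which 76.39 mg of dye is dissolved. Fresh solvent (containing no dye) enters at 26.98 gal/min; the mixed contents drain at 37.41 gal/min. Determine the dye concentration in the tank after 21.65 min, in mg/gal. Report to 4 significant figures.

Total volume: dV/dt = Q_in − Q_out = -10.4300 gal/min, so V(t) = 1157 − 10.4300 t and V(21.65) = 931.191 gal.
No dye enters, so dm/dt = −Q_out · (m/V).
dm/m = −Q_out dt/(V₀ − 10.4300 t); integrating gives ln(m/m₀) = −(Q_out/(Q_in−Q_out)) ln(V/V₀).
m = m₀ (V₀/V)^(Q_out/(Q_in−Q_out)) = 76.39 × (1157/931.191)^(-3.58677) = 35.0609 mg.
C = m/V = 35.0609/931.191 = 0.0376517 mg/gal.

0.03765 mg/gal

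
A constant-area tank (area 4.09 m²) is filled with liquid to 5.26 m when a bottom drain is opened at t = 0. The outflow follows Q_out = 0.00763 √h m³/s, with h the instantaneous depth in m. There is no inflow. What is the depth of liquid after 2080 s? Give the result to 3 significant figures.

0.125 m

Accumulation of liquid (constant cross-section A): A dh/dt = −0.00763 √h.
This is separable: 2 d(√h)/dt = −0.00763/A, so √h = √h₀ − (0.00763/(2A)) t.
√h = √5.26 − 0.00763·2080/(2·4.09) = 2.2935 − 1.9401 = 0.35332.
h = 0.35332² = 0.12484 m.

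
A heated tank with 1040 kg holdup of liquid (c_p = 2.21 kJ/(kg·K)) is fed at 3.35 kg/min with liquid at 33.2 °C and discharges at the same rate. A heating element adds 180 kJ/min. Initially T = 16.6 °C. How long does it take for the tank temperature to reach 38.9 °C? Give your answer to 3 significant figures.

Energy balance: M c_p dT/dt = ṁ c_p (T_in − T) + 180.
τ = M/ṁ = 310.45 min; T_ss = T_in + Q̇/(ṁ c_p) = 57.513 °C.
T(t) = T_ss + (T₀ − T_ss) e^(−t/τ). Set T = 38.9:
e^(−t/τ) = (38.9 − 57.513)/(16.6 − 57.513) = 0.45494
t = −310.45 · ln(0.45494) = 244.51 min.

245 min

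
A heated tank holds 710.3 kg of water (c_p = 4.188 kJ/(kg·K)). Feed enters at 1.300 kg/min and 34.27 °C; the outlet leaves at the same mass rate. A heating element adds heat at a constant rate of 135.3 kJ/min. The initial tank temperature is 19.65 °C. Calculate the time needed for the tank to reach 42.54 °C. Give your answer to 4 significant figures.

Unsteady energy balance on the tank contents: M c_p dT/dt = ṁ c_p (T_in − T) + 135.3.
τ = M/ṁ = 546.385 min; T_ss = T_in + Q̇/(ṁ c_p) = 59.1212 °C.
T(t) = T_ss + (T₀ − T_ss) e^(−t/τ). Set T = 42.54:
e^(−t/τ) = (42.54 − 59.1212)/(19.65 − 59.1212) = 0.420084
t = −546.385 · ln(0.420084) = 473.880 min.

473.9 min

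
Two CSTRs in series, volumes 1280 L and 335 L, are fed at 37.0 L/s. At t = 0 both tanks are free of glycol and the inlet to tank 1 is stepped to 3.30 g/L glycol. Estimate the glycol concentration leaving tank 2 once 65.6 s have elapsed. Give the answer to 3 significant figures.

2.63 g/L

Time constants: τᵢ = Vᵢ/Q for each well-mixed tank.
τ₁ = 1280/37.0 = 34.595 s; τ₂ = 335/37.0 = 9.0541 s.
Solving the cascade with C₁(0)=C₂(0)=0 gives C₂(t) = C_in[1 − (τ₁ e^(−t/τ₁) − τ₂ e^(−t/τ₂))/(τ₁ − τ₂)].
At t = 65.6: e^(−t/τ₁) = 0.15013, e^(−t/τ₂) = 0.00071347.
C₂ = 3.30·[1 − (34.595·0.15013 − 9.0541·0.00071347)/(25.541)] = 3.30·0.79690 = 2.6298 g/L.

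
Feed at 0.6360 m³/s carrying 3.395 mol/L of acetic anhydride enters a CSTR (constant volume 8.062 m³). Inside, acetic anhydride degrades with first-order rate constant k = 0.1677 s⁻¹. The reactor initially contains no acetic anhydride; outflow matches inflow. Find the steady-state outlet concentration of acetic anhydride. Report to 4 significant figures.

V dC/dt = Q(C_in − C) − k V C.
Steady state (dC/dt = 0): C_ss = Q C_in/(Q + kV) = C_in/(1 + kV/Q).
C_ss = 0.6360·3.395/(0.6360 + 0.1677·8.062) = 2.15922/1.98800 = 1.08613 mol/L.

1.086 mol/L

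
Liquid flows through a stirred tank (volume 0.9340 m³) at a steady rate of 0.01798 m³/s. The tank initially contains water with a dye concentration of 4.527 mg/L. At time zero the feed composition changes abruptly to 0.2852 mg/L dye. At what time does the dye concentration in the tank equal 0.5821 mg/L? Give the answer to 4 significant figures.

Mass balance on the solute (V constant): V dC/dt = Q(C_in − C), so τ = V/Q = 51.9466 s.
C(t) = C_in + (C₀ − C_in) e^(−t/τ). Set C = 0.5821 and solve for t:
e^(−t/τ) = (C − C_in)/(C₀ − C_in) = (0.5821 − 0.2852)/(4.527 − 0.2852) = 0.0699939
t = −τ ln(…) = 51.9466 × 2.65935 = 138.144 s.

138.1 s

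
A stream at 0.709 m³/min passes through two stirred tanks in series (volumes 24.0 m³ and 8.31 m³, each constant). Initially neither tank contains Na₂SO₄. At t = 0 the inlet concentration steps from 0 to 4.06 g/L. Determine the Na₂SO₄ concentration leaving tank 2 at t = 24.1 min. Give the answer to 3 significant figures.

1.29 g/L

Each tank obeys Vᵢ dCᵢ/dt = Q(Cᵢ₋₁ − Cᵢ), so τᵢ = Vᵢ/Q.
τ₁ = 24.0/0.709 = 33.850 min; τ₂ = 8.31/0.709 = 11.721 min.
Solving the cascade with C₁(0)=C₂(0)=0 gives C₂(t) = C_in[1 − (τ₁ e^(−t/τ₁) − τ₂ e^(−t/τ₂))/(τ₁ − τ₂)].
At t = 24.1: e^(−t/τ₁) = 0.49068, e^(−t/τ₂) = 0.12794.
C₂ = 4.06·[1 − (33.850·0.49068 − 11.721·0.12794)/(22.130)] = 4.06·0.31719 = 1.2878 g/L.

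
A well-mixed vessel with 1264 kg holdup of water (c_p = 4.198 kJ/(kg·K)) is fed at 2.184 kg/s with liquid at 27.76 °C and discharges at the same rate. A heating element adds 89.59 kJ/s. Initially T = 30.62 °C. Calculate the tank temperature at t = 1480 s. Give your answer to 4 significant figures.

37.00 °C

Heat balance on the well-mixed liquid: M c_p dT/dt = ṁ c_p (T_in − T) + 89.59.
τ = M/ṁ = 578.755 s; T_ss = T_in + Q̇/(ṁ c_p) = 27.76 + 89.59/(2.184·4.198) = 37.5316 °C.
T approaches T_ss exponentially: T(t) = T_ss + (T₀ − T_ss) e^(−t/τ).
T(1480) = 37.5316 + (-6.91157)·e^(−1480/578.755) = 37.5316 + (-6.91157)·0.0775203 = 36.9958 °C.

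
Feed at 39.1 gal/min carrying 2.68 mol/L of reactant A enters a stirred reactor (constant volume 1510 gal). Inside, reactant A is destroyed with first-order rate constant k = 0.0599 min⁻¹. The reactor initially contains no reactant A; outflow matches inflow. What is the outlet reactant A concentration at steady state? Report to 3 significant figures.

Species balance: V dC/dt = Q C_in − Q C − k V C.
Steady state (dC/dt = 0): C_ss = Q C_in/(Q + kV) = C_in/(1 + kV/Q).
C_ss = 39.1·2.68/(39.1 + 0.0599·1510) = 104.79/129.55 = 0.80887 mol/L.

0.809 mol/L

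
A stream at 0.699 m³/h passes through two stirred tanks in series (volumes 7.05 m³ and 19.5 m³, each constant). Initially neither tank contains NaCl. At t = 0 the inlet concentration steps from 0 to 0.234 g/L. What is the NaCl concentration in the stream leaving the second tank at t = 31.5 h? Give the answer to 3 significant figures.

0.121 g/L

Time constants: τᵢ = Vᵢ/Q for each well-mixed tank.
τ₁ = 7.05/0.699 = 10.086 h; τ₂ = 19.5/0.699 = 27.897 h.
Tank 1: C₁ = C_in(1 − e^(−t/τ₁)). Tank 2 (τ₁ ≠ τ₂): C₂ = C_in[1 − (τ₁ e^(−t/τ₁) − τ₂ e^(−t/τ₂))/(τ₁ − τ₂)].
At t = 31.5: e^(−t/τ₁) = 0.044016, e^(−t/τ₂) = 0.32331.
C₂ = 0.234·[1 − (10.086·0.044016 − 27.897·0.32331)/(-17.811)] = 0.234·0.51854 = 0.12134 g/L.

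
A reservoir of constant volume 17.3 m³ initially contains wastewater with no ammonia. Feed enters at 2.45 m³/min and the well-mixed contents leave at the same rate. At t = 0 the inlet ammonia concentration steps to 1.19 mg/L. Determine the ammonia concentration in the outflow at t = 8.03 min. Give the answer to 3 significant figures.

0.808 mg/L

Species balance on the tank: V dC/dt = Q(C_in − C).
Time constant τ = V/Q = 17.3/2.45 = 7.0612 min.
Solution: C(t) = C_in + (C₀ − C_in) e^(−t/τ).
C(8.03) = 1.19 + (0 − 1.19)·e^(−8.03/7.0612) = 1.19 + (-1.1900)·0.32072 = 0.80835 mg/L.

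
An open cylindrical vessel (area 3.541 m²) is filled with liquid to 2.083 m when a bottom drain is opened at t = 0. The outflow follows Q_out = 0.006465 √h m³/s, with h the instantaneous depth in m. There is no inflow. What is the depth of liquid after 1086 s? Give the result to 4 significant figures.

0.2042 m

With no inflow, A dh/dt = −0.006465 √h.
∫ h^(−1/2) dh = −(0.006465/A) ∫ dt, giving 2√h = 2√h₀ − (0.006465/A) t.
√h = √2.083 − 0.006465·1086/(2·3.541) = 1.44326 − 0.991385 = 0.451875.
h = 0.451875² = 0.204191 m.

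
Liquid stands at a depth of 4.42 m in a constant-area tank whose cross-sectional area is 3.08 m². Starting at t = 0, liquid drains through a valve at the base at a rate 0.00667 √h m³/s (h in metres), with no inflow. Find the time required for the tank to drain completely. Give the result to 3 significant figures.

1940 s

With no inflow, A dh/dt = −0.00667 √h.
This is separable: 2 d(√h)/dt = −0.00667/A, so √h = √h₀ − (0.00667/(2A)) t.
Set h = 0: 2√h₀ = (0.00667/A) t_empty ⇒ t_empty = 2A√h₀/0.00667.
t_empty = 2·3.08·√4.42/0.00667 = 6.1600·2.1024/0.00667 = 1941.6 s.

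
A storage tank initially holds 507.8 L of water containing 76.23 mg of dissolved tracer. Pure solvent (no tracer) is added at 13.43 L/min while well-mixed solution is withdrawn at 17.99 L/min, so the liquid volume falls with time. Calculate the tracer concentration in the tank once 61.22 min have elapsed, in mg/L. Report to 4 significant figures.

Let m(t) be the amount of tracer. Volume: V(t) = V₀ + (Q_in − Q_out) t = 507.8 − 4.56000 t; V(61.22) = 228.637 L.
Solute balance: dm/dt = 0 − Q_out C = −Q_out m/V(t).
Separate: dm/m = −Q_out dt/V(t) ⇒ ln(m/m₀) = −(Q_out/(Q_in−Q_out)) ln(V/V₀).
m = m₀ (V₀/V)^(Q_out/(Q_in−Q_out)) = 76.23 × (507.8/228.637)^(-3.94518) = 3.27295 mg.
C = m/V = 3.27295/228.637 = 0.0143150 mg/L.

0.01432 mg/L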